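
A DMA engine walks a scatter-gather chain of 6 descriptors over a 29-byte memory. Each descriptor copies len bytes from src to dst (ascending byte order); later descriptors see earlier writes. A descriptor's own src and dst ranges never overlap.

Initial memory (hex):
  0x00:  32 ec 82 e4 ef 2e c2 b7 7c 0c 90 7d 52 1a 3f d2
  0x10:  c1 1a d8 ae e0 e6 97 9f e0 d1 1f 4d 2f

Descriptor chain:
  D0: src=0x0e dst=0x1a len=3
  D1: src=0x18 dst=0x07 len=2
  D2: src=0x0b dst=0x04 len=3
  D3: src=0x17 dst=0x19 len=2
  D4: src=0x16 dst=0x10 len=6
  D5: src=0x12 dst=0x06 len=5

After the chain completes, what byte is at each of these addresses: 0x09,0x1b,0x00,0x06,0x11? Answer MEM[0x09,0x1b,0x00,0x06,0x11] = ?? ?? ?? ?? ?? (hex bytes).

D0: mem[0x1a..0x1c] <- [3f d2 c1]
D1: mem[0x07..0x08] <- [e0 d1]
D2: mem[0x04..0x06] <- [7d 52 1a]
D3: mem[0x19..0x1a] <- [9f e0]
D4: mem[0x10..0x15] <- [97 9f e0 9f e0 d2]
D5: mem[0x06..0x0a] <- [e0 9f e0 d2 97]
query mem[0x09]=0xd2, mem[0x1b]=0xd2, mem[0x00]=0x32, mem[0x06]=0xe0, mem[0x11]=0x9f

MEM[0x09,0x1b,0x00,0x06,0x11] = d2 d2 32 e0 9f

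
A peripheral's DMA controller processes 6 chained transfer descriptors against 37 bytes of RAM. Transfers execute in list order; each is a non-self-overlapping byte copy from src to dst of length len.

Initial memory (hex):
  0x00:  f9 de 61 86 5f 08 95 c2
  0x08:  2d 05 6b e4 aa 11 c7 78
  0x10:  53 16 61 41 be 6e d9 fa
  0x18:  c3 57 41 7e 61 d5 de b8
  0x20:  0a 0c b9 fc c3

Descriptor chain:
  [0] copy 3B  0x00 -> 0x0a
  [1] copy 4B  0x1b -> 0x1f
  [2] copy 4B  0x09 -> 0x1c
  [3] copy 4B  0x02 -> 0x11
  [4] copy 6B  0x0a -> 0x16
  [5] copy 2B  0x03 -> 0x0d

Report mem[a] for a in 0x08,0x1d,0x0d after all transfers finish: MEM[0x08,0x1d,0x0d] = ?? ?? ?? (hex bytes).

MEM[0x08,0x1d,0x0d] = 2d f9 86

D0: mem[0x0a..0x0c] <- [f9 de 61]
D1: mem[0x1f..0x22] <- [7e 61 d5 de]
D2: mem[0x1c..0x1f] <- [05 f9 de 61]
D3: mem[0x11..0x14] <- [61 86 5f 08]
D4: mem[0x16..0x1b] <- [f9 de 61 11 c7 78]
D5: mem[0x0d..0x0e] <- [86 5f]
query mem[0x08]=0x2d, mem[0x1d]=0xf9, mem[0x0d]=0x86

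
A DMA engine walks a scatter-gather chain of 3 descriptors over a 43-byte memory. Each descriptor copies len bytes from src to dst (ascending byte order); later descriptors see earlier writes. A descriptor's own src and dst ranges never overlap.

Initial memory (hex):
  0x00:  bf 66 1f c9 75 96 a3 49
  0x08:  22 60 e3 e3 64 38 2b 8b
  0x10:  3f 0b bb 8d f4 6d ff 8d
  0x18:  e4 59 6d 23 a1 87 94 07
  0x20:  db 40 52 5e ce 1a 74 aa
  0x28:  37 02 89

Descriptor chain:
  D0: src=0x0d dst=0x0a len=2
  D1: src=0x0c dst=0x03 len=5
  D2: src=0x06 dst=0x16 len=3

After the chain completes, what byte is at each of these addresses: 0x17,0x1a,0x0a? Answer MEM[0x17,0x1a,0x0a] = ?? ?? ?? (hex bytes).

MEM[0x17,0x1a,0x0a] = 3f 6d 38

#0 dst[0x0a+2] := {0x38,0x2b}
#1 dst[0x03+5] := {0x64,0x38,0x2b,0x8b,0x3f}
#2 dst[0x16+3] := {0x8b,0x3f,0x22}
query mem[0x17]=0x3f, mem[0x1a]=0x6d, mem[0x0a]=0x38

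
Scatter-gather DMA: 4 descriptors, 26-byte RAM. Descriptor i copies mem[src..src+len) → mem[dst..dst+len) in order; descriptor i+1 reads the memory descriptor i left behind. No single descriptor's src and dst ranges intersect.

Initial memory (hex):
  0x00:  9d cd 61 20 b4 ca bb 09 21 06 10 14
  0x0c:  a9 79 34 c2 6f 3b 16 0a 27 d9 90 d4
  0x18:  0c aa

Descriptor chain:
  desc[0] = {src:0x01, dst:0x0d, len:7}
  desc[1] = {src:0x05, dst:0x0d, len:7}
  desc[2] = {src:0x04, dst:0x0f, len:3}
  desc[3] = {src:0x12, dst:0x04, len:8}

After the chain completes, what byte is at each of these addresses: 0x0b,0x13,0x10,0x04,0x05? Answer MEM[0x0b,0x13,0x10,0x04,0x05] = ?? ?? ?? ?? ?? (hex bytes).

MEM[0x0b,0x13,0x10,0x04,0x05] = aa 14 ca 10 14

  after D0: wrote 7B at 0x0d = cd6120b4cabb09
  after D1: wrote 7B at 0x0d = cabb0921061014
  after D2: wrote 3B at 0x0f = b4cabb
  after D3: wrote 8B at 0x04 = 101427d990d40caa
query mem[0x0b]=0xaa, mem[0x13]=0x14, mem[0x10]=0xca, mem[0x04]=0x10, mem[0x05]=0x14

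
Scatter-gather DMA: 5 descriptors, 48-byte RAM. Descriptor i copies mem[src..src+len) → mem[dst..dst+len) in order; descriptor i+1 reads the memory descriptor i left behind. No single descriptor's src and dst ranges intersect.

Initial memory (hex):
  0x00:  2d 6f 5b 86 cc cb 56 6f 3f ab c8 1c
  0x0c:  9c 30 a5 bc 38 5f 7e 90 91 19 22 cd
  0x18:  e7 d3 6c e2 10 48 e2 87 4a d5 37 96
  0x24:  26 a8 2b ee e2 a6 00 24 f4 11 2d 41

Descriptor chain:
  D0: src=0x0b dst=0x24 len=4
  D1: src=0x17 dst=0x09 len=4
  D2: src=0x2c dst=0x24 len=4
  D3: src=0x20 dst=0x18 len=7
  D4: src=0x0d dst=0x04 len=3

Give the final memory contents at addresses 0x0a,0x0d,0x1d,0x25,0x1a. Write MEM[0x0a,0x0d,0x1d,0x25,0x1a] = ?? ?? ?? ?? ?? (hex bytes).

[0] 0x0b->0x24 len=4 : 1c 9c 30 a5
[1] 0x17->0x09 len=4 : cd e7 d3 6c
[2] 0x2c->0x24 len=4 : f4 11 2d 41
[3] 0x20->0x18 len=7 : 4a d5 37 96 f4 11 2d
[4] 0x0d->0x04 len=3 : 30 a5 bc
query mem[0x0a]=0xe7, mem[0x0d]=0x30, mem[0x1d]=0x11, mem[0x25]=0x11, mem[0x1a]=0x37

MEM[0x0a,0x0d,0x1d,0x25,0x1a] = e7 30 11 11 37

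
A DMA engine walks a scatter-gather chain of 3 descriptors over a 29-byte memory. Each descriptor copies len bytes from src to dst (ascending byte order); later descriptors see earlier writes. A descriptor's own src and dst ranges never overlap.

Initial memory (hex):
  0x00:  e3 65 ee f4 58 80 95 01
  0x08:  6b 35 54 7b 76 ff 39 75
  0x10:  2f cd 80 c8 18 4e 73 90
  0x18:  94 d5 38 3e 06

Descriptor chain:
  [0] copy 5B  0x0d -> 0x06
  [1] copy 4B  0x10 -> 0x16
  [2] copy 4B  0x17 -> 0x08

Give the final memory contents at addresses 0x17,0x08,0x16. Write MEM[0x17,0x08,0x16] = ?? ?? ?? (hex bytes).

MEM[0x17,0x08,0x16] = cd cd 2f

  after D0: wrote 5B at 0x06 = ff39752fcd
  after D1: wrote 4B at 0x16 = 2fcd80c8
  after D2: wrote 4B at 0x08 = cd80c838
query mem[0x17]=0xcd, mem[0x08]=0xcd, mem[0x16]=0x2f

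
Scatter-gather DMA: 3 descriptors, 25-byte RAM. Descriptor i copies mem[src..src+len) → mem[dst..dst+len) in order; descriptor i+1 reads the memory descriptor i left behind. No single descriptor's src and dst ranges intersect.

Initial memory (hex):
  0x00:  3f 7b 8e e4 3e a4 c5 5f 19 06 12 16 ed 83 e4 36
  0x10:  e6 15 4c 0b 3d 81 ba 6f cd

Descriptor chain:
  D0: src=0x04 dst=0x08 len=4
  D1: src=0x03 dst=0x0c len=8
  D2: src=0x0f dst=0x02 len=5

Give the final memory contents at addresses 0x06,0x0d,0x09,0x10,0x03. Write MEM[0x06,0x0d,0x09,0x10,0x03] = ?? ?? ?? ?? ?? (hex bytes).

  after D0: wrote 4B at 0x08 = 3ea4c55f
  after D1: wrote 8B at 0x0c = e43ea4c55f3ea4c5
  after D2: wrote 5B at 0x02 = c55f3ea4c5
query mem[0x06]=0xc5, mem[0x0d]=0x3e, mem[0x09]=0xa4, mem[0x10]=0x5f, mem[0x03]=0x5f

MEM[0x06,0x0d,0x09,0x10,0x03] = c5 3e a4 5f 5f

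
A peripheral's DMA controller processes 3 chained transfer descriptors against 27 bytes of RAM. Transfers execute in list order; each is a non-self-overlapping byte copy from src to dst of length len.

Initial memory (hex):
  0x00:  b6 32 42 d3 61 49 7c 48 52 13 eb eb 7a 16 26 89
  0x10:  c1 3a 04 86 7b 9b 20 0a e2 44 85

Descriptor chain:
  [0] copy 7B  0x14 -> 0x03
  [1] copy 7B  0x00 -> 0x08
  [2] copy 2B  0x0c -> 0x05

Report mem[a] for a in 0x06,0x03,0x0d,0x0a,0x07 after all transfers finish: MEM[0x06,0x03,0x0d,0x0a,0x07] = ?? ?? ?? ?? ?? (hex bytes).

  after D0: wrote 7B at 0x03 = 7b9b200ae24485
  after D1: wrote 7B at 0x08 = b632427b9b200a
  after D2: wrote 2B at 0x05 = 9b20
query mem[0x06]=0x20, mem[0x03]=0x7b, mem[0x0d]=0x20, mem[0x0a]=0x42, mem[0x07]=0xe2

MEM[0x06,0x03,0x0d,0x0a,0x07] = 20 7b 20 42 e2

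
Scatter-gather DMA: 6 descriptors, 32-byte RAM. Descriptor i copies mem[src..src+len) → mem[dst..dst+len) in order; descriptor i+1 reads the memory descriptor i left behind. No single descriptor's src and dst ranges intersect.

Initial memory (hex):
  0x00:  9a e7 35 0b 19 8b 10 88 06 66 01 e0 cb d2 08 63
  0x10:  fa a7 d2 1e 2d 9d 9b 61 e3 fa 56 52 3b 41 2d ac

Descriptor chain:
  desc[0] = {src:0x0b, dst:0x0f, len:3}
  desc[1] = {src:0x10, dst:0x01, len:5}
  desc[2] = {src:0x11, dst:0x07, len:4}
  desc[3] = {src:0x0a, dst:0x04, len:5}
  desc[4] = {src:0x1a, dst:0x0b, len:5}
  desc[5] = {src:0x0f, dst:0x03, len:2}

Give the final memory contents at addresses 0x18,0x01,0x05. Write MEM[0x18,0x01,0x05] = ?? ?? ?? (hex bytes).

MEM[0x18,0x01,0x05] = e3 cb e0

  after D0: wrote 3B at 0x0f = e0cbd2
  after D1: wrote 5B at 0x01 = cbd2d21e2d
  after D2: wrote 4B at 0x07 = d2d21e2d
  after D3: wrote 5B at 0x04 = 2de0cbd208
  after D4: wrote 5B at 0x0b = 56523b412d
  after D5: wrote 2B at 0x03 = 2dcb
query mem[0x18]=0xe3, mem[0x01]=0xcb, mem[0x05]=0xe0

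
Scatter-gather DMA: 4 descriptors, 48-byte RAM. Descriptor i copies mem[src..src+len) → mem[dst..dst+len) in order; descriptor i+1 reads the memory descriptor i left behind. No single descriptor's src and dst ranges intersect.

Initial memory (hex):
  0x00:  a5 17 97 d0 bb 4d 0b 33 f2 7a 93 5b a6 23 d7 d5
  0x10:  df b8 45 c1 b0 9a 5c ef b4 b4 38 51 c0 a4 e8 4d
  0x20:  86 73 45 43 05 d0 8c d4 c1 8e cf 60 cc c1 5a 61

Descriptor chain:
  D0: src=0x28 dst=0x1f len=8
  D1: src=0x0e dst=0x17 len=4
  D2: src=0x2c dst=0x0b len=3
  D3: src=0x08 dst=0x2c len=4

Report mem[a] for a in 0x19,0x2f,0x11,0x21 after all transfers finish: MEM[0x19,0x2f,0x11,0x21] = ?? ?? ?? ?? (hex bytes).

MEM[0x19,0x2f,0x11,0x21] = df cc b8 cf

  after D0: wrote 8B at 0x1f = c18ecf60ccc15a61
  after D1: wrote 4B at 0x17 = d7d5dfb8
  after D2: wrote 3B at 0x0b = ccc15a
  after D3: wrote 4B at 0x2c = f27a93cc
query mem[0x19]=0xdf, mem[0x2f]=0xcc, mem[0x11]=0xb8, mem[0x21]=0xcf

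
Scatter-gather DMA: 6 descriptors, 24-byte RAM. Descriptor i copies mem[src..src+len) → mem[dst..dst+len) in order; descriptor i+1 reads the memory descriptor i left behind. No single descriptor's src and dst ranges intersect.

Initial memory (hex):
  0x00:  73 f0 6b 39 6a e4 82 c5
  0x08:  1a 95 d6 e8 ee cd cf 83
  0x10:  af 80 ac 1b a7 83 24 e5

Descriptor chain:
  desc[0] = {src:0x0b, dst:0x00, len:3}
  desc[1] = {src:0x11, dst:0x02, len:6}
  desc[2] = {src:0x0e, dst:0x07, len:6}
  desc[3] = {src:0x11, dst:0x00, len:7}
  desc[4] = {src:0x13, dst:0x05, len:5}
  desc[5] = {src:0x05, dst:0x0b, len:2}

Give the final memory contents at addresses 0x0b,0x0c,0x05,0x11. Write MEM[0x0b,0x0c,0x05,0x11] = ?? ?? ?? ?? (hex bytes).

MEM[0x0b,0x0c,0x05,0x11] = 1b a7 1b 80

D0: mem[0x00..0x02] <- [e8 ee cd]
D1: mem[0x02..0x07] <- [80 ac 1b a7 83 24]
D2: mem[0x07..0x0c] <- [cf 83 af 80 ac 1b]
D3: mem[0x00..0x06] <- [80 ac 1b a7 83 24 e5]
D4: mem[0x05..0x09] <- [1b a7 83 24 e5]
D5: mem[0x0b..0x0c] <- [1b a7]
query mem[0x0b]=0x1b, mem[0x0c]=0xa7, mem[0x05]=0x1b, mem[0x11]=0x80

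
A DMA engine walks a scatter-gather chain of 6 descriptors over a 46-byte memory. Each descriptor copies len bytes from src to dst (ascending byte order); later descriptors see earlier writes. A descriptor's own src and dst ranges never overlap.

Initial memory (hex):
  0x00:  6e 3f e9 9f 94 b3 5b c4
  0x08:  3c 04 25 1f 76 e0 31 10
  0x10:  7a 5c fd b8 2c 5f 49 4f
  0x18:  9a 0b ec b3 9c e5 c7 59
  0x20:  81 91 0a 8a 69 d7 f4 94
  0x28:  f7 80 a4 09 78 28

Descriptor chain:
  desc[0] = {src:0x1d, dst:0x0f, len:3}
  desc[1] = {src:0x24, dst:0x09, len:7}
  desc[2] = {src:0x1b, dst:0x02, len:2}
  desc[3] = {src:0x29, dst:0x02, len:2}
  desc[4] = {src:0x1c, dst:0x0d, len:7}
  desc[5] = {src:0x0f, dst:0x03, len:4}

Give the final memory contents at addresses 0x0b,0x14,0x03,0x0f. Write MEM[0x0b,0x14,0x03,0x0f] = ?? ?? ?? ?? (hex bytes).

[0] 0x1d->0x0f len=3 : e5 c7 59
[1] 0x24->0x09 len=7 : 69 d7 f4 94 f7 80 a4
[2] 0x1b->0x02 len=2 : b3 9c
[3] 0x29->0x02 len=2 : 80 a4
[4] 0x1c->0x0d len=7 : 9c e5 c7 59 81 91 0a
[5] 0x0f->0x03 len=4 : c7 59 81 91
query mem[0x0b]=0xf4, mem[0x14]=0x2c, mem[0x03]=0xc7, mem[0x0f]=0xc7

MEM[0x0b,0x14,0x03,0x0f] = f4 2c c7 c7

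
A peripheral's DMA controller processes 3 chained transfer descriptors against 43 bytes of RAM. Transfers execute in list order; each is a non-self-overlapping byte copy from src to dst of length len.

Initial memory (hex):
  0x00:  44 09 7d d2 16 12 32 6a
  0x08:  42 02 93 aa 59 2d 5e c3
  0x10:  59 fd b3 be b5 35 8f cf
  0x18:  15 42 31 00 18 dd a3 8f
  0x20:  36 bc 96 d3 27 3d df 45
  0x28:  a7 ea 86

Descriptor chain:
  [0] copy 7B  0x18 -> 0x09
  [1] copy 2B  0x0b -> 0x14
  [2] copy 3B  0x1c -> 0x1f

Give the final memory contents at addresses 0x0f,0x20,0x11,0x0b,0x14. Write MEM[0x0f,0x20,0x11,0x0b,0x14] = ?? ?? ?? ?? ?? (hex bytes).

MEM[0x0f,0x20,0x11,0x0b,0x14] = a3 dd fd 31 31

#0 dst[0x09+7] := {0x15,0x42,0x31,0x00,0x18,0xdd,0xa3}
#1 dst[0x14+2] := {0x31,0x00}
#2 dst[0x1f+3] := {0x18,0xdd,0xa3}
query mem[0x0f]=0xa3, mem[0x20]=0xdd, mem[0x11]=0xfd, mem[0x0b]=0x31, mem[0x14]=0x31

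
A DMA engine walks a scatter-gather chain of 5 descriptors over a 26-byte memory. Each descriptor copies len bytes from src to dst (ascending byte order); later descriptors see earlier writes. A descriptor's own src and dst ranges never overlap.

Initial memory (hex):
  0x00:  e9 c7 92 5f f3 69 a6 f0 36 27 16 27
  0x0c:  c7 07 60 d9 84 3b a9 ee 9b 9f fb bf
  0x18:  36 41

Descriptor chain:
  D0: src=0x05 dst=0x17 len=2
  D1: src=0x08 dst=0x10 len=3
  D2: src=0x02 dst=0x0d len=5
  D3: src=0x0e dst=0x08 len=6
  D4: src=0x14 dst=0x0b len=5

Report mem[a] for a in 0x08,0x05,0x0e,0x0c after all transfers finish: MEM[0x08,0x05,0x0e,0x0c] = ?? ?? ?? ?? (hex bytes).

[0] 0x05->0x17 len=2 : 69 a6
[1] 0x08->0x10 len=3 : 36 27 16
[2] 0x02->0x0d len=5 : 92 5f f3 69 a6
[3] 0x0e->0x08 len=6 : 5f f3 69 a6 16 ee
[4] 0x14->0x0b len=5 : 9b 9f fb 69 a6
query mem[0x08]=0x5f, mem[0x05]=0x69, mem[0x0e]=0x69, mem[0x0c]=0x9f

MEM[0x08,0x05,0x0e,0x0c] = 5f 69 69 9f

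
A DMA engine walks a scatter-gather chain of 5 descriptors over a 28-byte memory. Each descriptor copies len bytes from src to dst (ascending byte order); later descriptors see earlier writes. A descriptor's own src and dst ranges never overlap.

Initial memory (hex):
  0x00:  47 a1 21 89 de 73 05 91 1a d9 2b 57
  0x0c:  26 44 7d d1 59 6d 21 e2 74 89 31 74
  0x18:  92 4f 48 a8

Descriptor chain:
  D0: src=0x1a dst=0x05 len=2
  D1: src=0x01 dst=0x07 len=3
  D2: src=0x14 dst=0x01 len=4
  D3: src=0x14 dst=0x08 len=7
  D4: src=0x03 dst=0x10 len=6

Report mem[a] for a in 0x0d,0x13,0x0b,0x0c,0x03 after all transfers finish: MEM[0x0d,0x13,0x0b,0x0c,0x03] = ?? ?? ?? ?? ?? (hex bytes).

  after D0: wrote 2B at 0x05 = 48a8
  after D1: wrote 3B at 0x07 = a12189
  after D2: wrote 4B at 0x01 = 74893174
  after D3: wrote 7B at 0x08 = 74893174924f48
  after D4: wrote 6B at 0x10 = 317448a8a174
query mem[0x0d]=0x4f, mem[0x13]=0xa8, mem[0x0b]=0x74, mem[0x0c]=0x92, mem[0x03]=0x31

MEM[0x0d,0x13,0x0b,0x0c,0x03] = 4f a8 74 92 31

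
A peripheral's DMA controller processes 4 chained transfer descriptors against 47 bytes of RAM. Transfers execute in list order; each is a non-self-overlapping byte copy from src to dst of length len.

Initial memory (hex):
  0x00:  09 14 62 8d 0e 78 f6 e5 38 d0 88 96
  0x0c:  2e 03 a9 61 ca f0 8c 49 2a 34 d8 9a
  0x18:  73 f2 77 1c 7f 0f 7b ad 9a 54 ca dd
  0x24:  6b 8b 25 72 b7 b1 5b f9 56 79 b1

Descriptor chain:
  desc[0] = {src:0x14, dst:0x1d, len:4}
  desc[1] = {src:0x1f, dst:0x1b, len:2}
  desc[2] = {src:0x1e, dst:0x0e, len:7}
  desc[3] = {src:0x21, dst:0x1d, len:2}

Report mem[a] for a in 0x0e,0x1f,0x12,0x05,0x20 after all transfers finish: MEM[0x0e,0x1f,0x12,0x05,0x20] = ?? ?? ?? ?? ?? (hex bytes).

D0: mem[0x1d..0x20] <- [2a 34 d8 9a]
D1: mem[0x1b..0x1c] <- [d8 9a]
D2: mem[0x0e..0x14] <- [34 d8 9a 54 ca dd 6b]
D3: mem[0x1d..0x1e] <- [54 ca]
query mem[0x0e]=0x34, mem[0x1f]=0xd8, mem[0x12]=0xca, mem[0x05]=0x78, mem[0x20]=0x9a

MEM[0x0e,0x1f,0x12,0x05,0x20] = 34 d8 ca 78 9a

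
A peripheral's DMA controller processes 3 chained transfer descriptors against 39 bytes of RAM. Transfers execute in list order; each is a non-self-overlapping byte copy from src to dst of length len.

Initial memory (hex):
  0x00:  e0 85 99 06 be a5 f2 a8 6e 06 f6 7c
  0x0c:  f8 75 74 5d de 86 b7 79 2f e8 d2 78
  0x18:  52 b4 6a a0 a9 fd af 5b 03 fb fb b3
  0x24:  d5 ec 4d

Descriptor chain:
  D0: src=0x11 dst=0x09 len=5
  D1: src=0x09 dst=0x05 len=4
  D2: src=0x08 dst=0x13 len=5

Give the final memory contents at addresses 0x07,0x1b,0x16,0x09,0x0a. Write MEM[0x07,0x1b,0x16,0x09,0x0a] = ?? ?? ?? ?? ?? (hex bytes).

MEM[0x07,0x1b,0x16,0x09,0x0a] = 79 a0 79 86 b7

  after D0: wrote 5B at 0x09 = 86b7792fe8
  after D1: wrote 4B at 0x05 = 86b7792f
  after D2: wrote 5B at 0x13 = 2f86b7792f
query mem[0x07]=0x79, mem[0x1b]=0xa0, mem[0x16]=0x79, mem[0x09]=0x86, mem[0x0a]=0xb7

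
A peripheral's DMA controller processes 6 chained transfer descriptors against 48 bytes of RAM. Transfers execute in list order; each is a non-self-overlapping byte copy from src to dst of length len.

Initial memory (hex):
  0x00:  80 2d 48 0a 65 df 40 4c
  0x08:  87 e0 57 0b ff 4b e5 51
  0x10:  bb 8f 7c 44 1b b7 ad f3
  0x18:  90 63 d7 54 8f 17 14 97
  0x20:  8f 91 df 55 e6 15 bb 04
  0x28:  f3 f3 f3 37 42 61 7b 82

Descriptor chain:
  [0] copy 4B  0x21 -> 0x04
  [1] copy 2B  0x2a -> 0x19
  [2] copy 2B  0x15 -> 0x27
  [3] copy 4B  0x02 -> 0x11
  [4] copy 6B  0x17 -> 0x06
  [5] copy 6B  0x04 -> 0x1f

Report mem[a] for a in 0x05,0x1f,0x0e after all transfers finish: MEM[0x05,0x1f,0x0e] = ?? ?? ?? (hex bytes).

MEM[0x05,0x1f,0x0e] = df 91 e5

D0: mem[0x04..0x07] <- [91 df 55 e6]
D1: mem[0x19..0x1a] <- [f3 37]
D2: mem[0x27..0x28] <- [b7 ad]
D3: mem[0x11..0x14] <- [48 0a 91 df]
D4: mem[0x06..0x0b] <- [f3 90 f3 37 54 8f]
D5: mem[0x1f..0x24] <- [91 df f3 90 f3 37]
query mem[0x05]=0xdf, mem[0x1f]=0x91, mem[0x0e]=0xe5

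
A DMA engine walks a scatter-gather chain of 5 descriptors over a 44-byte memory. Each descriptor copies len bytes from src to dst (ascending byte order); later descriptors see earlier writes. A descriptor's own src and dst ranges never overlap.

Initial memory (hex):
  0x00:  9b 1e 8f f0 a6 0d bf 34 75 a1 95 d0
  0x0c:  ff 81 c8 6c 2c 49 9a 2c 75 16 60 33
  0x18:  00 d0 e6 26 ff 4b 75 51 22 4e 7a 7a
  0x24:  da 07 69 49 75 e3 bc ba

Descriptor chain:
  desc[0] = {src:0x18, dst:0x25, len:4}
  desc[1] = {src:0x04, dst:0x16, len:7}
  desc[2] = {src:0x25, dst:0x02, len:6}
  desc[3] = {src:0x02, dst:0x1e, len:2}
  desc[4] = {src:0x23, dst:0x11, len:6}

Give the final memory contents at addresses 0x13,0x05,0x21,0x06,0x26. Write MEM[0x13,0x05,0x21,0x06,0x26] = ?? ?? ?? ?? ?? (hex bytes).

MEM[0x13,0x05,0x21,0x06,0x26] = 00 26 4e e3 d0

  after D0: wrote 4B at 0x25 = 00d0e626
  after D1: wrote 7B at 0x16 = a60dbf3475a195
  after D2: wrote 6B at 0x02 = 00d0e626e3bc
  after D3: wrote 2B at 0x1e = 00d0
  after D4: wrote 6B at 0x11 = 7ada00d0e626
query mem[0x13]=0x00, mem[0x05]=0x26, mem[0x21]=0x4e, mem[0x06]=0xe3, mem[0x26]=0xd0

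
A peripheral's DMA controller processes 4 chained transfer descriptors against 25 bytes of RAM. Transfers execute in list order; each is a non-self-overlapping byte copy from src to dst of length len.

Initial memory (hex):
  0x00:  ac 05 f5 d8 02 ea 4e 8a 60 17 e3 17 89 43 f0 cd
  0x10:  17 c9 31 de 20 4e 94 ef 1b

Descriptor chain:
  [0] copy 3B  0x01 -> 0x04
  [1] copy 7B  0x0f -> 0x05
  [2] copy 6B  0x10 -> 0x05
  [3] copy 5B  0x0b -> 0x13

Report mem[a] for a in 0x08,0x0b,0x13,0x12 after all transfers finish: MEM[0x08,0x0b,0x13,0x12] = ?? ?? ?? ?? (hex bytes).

MEM[0x08,0x0b,0x13,0x12] = de 4e 4e 31

#0 dst[0x04+3] := {0x05,0xf5,0xd8}
#1 dst[0x05+7] := {0xcd,0x17,0xc9,0x31,0xde,0x20,0x4e}
#2 dst[0x05+6] := {0x17,0xc9,0x31,0xde,0x20,0x4e}
#3 dst[0x13+5] := {0x4e,0x89,0x43,0xf0,0xcd}
query mem[0x08]=0xde, mem[0x0b]=0x4e, mem[0x13]=0x4e, mem[0x12]=0x31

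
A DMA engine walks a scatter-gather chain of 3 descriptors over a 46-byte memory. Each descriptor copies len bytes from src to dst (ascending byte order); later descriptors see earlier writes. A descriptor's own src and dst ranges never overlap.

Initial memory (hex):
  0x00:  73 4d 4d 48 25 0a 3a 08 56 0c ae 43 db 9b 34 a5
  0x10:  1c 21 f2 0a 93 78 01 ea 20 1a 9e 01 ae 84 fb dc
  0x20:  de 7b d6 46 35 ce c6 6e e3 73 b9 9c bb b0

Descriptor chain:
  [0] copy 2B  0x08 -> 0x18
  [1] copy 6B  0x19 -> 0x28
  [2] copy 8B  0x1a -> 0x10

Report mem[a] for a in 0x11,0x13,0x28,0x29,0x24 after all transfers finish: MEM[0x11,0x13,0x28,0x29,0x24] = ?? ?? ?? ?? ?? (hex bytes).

MEM[0x11,0x13,0x28,0x29,0x24] = 01 84 0c 9e 35

[0] 0x08->0x18 len=2 : 56 0c
[1] 0x19->0x28 len=6 : 0c 9e 01 ae 84 fb
[2] 0x1a->0x10 len=8 : 9e 01 ae 84 fb dc de 7b
query mem[0x11]=0x01, mem[0x13]=0x84, mem[0x28]=0x0c, mem[0x29]=0x9e, mem[0x24]=0x35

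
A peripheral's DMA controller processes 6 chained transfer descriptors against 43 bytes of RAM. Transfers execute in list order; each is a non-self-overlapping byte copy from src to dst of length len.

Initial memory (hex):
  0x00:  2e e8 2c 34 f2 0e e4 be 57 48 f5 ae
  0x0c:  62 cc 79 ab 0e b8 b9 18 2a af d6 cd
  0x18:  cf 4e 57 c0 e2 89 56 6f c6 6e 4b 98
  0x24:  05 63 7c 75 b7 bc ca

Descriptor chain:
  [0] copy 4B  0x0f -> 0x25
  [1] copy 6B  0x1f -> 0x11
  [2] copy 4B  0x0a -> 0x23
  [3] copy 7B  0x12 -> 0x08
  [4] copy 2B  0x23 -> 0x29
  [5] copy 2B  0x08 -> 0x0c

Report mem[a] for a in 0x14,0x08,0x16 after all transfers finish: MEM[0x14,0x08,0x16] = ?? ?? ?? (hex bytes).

D0: mem[0x25..0x28] <- [ab 0e b8 b9]
D1: mem[0x11..0x16] <- [6f c6 6e 4b 98 05]
D2: mem[0x23..0x26] <- [f5 ae 62 cc]
D3: mem[0x08..0x0e] <- [c6 6e 4b 98 05 cd cf]
D4: mem[0x29..0x2a] <- [f5 ae]
D5: mem[0x0c..0x0d] <- [c6 6e]
query mem[0x14]=0x4b, mem[0x08]=0xc6, mem[0x16]=0x05

MEM[0x14,0x08,0x16] = 4b c6 05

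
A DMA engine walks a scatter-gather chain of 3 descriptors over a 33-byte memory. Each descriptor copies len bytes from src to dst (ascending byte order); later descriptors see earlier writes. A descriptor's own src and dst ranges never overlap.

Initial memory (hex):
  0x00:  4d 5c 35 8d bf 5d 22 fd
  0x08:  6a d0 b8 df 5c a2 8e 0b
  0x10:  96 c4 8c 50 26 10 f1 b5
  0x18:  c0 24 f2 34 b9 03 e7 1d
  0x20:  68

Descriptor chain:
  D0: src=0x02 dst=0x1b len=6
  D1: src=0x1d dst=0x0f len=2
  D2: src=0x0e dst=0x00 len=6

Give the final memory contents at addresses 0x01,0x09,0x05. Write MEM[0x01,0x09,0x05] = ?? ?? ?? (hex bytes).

MEM[0x01,0x09,0x05] = bf d0 50

[0] 0x02->0x1b len=6 : 35 8d bf 5d 22 fd
[1] 0x1d->0x0f len=2 : bf 5d
[2] 0x0e->0x00 len=6 : 8e bf 5d c4 8c 50
query mem[0x01]=0xbf, mem[0x09]=0xd0, mem[0x05]=0x50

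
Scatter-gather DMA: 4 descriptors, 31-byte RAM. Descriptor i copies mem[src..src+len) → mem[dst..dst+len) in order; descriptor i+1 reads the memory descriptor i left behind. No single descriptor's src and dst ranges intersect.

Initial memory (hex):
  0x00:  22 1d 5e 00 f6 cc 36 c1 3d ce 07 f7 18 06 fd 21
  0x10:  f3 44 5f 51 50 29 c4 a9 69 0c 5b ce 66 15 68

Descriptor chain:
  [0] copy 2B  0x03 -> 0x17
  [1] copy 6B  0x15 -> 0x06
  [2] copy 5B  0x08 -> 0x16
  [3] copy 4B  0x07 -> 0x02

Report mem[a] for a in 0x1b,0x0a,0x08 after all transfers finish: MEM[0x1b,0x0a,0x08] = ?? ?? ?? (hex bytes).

MEM[0x1b,0x0a,0x08] = ce 0c 00

  after D0: wrote 2B at 0x17 = 00f6
  after D1: wrote 6B at 0x06 = 29c400f60c5b
  after D2: wrote 5B at 0x16 = 00f60c5b18
  after D3: wrote 4B at 0x02 = c400f60c
query mem[0x1b]=0xce, mem[0x0a]=0x0c, mem[0x08]=0x00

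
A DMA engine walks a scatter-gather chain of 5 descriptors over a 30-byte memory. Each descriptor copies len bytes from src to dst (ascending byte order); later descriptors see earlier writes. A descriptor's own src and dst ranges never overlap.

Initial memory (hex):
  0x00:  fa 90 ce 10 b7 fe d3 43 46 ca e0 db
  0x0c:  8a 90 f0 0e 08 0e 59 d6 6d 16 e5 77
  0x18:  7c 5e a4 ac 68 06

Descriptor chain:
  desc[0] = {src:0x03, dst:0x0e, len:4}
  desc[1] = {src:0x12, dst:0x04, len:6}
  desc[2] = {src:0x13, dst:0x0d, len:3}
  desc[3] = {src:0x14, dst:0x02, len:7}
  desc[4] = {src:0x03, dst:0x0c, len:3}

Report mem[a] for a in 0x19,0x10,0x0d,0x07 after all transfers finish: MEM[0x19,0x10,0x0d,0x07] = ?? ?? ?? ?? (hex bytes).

MEM[0x19,0x10,0x0d,0x07] = 5e fe e5 5e

[0] 0x03->0x0e len=4 : 10 b7 fe d3
[1] 0x12->0x04 len=6 : 59 d6 6d 16 e5 77
[2] 0x13->0x0d len=3 : d6 6d 16
[3] 0x14->0x02 len=7 : 6d 16 e5 77 7c 5e a4
[4] 0x03->0x0c len=3 : 16 e5 77
query mem[0x19]=0x5e, mem[0x10]=0xfe, mem[0x0d]=0xe5, mem[0x07]=0x5e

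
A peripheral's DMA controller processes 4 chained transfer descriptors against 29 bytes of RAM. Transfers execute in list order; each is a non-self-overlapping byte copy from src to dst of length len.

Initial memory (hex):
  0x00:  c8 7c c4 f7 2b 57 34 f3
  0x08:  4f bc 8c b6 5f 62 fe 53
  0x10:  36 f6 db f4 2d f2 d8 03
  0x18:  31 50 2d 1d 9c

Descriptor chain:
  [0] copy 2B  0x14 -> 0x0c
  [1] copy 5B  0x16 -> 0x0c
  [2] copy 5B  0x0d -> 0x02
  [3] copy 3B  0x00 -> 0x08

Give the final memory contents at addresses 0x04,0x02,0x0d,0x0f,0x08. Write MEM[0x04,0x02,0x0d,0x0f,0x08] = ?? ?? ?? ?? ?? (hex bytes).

MEM[0x04,0x02,0x0d,0x0f,0x08] = 50 03 03 50 c8

  after D0: wrote 2B at 0x0c = 2df2
  after D1: wrote 5B at 0x0c = d80331502d
  after D2: wrote 5B at 0x02 = 0331502df6
  after D3: wrote 3B at 0x08 = c87c03
query mem[0x04]=0x50, mem[0x02]=0x03, mem[0x0d]=0x03, mem[0x0f]=0x50, mem[0x08]=0xc8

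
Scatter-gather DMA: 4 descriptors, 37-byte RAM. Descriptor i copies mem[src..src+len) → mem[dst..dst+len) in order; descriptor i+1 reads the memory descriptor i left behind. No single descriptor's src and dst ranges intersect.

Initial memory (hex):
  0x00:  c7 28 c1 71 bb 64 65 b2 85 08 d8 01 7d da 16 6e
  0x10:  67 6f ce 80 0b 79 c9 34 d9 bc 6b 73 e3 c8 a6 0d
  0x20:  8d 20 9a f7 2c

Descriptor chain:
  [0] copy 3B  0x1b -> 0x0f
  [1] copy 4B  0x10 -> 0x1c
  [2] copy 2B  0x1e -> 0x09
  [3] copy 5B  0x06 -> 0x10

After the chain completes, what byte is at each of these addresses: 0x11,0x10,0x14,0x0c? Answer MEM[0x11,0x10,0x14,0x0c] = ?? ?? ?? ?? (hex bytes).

  after D0: wrote 3B at 0x0f = 73e3c8
  after D1: wrote 4B at 0x1c = e3c8ce80
  after D2: wrote 2B at 0x09 = ce80
  after D3: wrote 5B at 0x10 = 65b285ce80
query mem[0x11]=0xb2, mem[0x10]=0x65, mem[0x14]=0x80, mem[0x0c]=0x7d

MEM[0x11,0x10,0x14,0x0c] = b2 65 80 7d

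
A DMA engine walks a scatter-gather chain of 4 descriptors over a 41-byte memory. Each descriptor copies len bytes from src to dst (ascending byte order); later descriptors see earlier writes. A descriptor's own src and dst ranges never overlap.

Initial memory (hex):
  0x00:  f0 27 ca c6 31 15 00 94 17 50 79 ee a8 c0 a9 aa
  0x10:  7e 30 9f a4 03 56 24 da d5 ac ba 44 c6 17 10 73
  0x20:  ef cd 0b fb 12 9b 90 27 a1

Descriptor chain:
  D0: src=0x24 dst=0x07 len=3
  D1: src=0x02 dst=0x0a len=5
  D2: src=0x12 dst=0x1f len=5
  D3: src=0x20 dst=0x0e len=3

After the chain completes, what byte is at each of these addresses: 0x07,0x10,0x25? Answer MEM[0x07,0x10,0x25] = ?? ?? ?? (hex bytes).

#0 dst[0x07+3] := {0x12,0x9b,0x90}
#1 dst[0x0a+5] := {0xca,0xc6,0x31,0x15,0x00}
#2 dst[0x1f+5] := {0x9f,0xa4,0x03,0x56,0x24}
#3 dst[0x0e+3] := {0xa4,0x03,0x56}
query mem[0x07]=0x12, mem[0x10]=0x56, mem[0x25]=0x9b

MEM[0x07,0x10,0x25] = 12 56 9b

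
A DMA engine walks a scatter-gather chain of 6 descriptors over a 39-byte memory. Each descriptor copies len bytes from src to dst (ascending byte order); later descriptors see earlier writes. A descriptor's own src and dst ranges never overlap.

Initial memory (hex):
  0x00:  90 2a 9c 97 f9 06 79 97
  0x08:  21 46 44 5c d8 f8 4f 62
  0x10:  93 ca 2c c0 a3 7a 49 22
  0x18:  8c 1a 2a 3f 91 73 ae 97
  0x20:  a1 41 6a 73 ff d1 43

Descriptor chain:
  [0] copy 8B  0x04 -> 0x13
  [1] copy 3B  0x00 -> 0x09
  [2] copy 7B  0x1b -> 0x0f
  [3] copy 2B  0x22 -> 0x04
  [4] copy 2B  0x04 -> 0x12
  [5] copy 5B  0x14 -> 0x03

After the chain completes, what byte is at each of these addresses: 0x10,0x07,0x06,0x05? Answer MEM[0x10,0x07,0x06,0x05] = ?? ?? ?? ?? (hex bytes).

#0 dst[0x13+8] := {0xf9,0x06,0x79,0x97,0x21,0x46,0x44,0x5c}
#1 dst[0x09+3] := {0x90,0x2a,0x9c}
#2 dst[0x0f+7] := {0x3f,0x91,0x73,0xae,0x97,0xa1,0x41}
#3 dst[0x04+2] := {0x6a,0x73}
#4 dst[0x12+2] := {0x6a,0x73}
#5 dst[0x03+5] := {0xa1,0x41,0x97,0x21,0x46}
query mem[0x10]=0x91, mem[0x07]=0x46, mem[0x06]=0x21, mem[0x05]=0x97

MEM[0x10,0x07,0x06,0x05] = 91 46 21 97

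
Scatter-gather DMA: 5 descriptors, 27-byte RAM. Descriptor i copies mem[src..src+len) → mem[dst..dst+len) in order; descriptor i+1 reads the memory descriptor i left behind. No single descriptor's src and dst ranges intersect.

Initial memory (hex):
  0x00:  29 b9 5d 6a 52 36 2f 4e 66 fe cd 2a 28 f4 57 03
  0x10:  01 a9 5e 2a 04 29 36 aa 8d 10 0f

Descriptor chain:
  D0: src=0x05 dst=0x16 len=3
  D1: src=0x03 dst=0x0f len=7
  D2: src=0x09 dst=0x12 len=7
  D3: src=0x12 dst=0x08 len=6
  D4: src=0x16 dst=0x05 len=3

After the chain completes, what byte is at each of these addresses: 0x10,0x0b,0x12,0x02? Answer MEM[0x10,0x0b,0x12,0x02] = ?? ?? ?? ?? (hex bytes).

[0] 0x05->0x16 len=3 : 36 2f 4e
[1] 0x03->0x0f len=7 : 6a 52 36 2f 4e 66 fe
[2] 0x09->0x12 len=7 : fe cd 2a 28 f4 57 6a
[3] 0x12->0x08 len=6 : fe cd 2a 28 f4 57
[4] 0x16->0x05 len=3 : f4 57 6a
query mem[0x10]=0x52, mem[0x0b]=0x28, mem[0x12]=0xfe, mem[0x02]=0x5d

MEM[0x10,0x0b,0x12,0x02] = 52 28 fe 5d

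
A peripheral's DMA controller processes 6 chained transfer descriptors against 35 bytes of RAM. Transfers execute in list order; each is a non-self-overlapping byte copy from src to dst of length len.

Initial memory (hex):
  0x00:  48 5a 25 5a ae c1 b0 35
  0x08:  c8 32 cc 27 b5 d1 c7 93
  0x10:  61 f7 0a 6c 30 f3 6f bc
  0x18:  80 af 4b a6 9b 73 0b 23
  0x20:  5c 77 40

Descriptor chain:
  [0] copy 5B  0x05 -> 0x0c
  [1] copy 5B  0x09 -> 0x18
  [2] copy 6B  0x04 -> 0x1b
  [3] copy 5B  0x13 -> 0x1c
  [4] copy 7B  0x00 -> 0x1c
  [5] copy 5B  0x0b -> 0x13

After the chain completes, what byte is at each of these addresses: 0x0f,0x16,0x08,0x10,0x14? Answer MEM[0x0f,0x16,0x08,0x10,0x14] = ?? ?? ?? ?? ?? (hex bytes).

  after D0: wrote 5B at 0x0c = c1b035c832
  after D1: wrote 5B at 0x18 = 32cc27c1b0
  after D2: wrote 6B at 0x1b = aec1b035c832
  after D3: wrote 5B at 0x1c = 6c30f36fbc
  after D4: wrote 7B at 0x1c = 485a255aaec1b0
  after D5: wrote 5B at 0x13 = 27c1b035c8
query mem[0x0f]=0xc8, mem[0x16]=0x35, mem[0x08]=0xc8, mem[0x10]=0x32, mem[0x14]=0xc1

MEM[0x0f,0x16,0x08,0x10,0x14] = c8 35 c8 32 c1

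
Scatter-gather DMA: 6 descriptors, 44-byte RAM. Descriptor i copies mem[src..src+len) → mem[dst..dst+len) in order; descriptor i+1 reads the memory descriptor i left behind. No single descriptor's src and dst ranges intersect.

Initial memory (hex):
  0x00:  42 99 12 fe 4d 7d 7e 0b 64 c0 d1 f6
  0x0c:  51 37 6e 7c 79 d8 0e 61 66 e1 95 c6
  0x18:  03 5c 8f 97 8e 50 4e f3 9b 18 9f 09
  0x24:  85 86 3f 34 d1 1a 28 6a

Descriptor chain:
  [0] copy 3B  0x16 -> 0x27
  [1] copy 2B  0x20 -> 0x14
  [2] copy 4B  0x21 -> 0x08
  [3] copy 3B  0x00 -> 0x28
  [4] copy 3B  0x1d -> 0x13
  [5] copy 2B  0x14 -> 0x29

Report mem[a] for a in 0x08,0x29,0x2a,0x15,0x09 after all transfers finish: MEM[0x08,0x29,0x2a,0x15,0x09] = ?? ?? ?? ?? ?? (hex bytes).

MEM[0x08,0x29,0x2a,0x15,0x09] = 18 4e f3 f3 9f

  after D0: wrote 3B at 0x27 = 95c603
  after D1: wrote 2B at 0x14 = 9b18
  after D2: wrote 4B at 0x08 = 189f0985
  after D3: wrote 3B at 0x28 = 429912
  after D4: wrote 3B at 0x13 = 504ef3
  after D5: wrote 2B at 0x29 = 4ef3
query mem[0x08]=0x18, mem[0x29]=0x4e, mem[0x2a]=0xf3, mem[0x15]=0xf3, mem[0x09]=0x9f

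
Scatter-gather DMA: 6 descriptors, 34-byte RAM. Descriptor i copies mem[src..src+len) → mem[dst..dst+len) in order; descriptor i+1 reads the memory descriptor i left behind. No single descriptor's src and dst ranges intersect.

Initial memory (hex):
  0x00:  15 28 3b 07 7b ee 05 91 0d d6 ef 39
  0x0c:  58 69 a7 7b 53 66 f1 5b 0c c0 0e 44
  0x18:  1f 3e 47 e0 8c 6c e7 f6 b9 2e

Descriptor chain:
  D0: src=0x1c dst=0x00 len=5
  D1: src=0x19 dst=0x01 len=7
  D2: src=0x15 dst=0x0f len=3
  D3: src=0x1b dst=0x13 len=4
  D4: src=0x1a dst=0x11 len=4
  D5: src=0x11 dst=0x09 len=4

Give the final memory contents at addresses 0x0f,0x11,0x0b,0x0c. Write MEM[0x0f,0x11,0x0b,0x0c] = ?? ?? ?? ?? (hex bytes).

MEM[0x0f,0x11,0x0b,0x0c] = c0 47 8c 6c

D0: mem[0x00..0x04] <- [8c 6c e7 f6 b9]
D1: mem[0x01..0x07] <- [3e 47 e0 8c 6c e7 f6]
D2: mem[0x0f..0x11] <- [c0 0e 44]
D3: mem[0x13..0x16] <- [e0 8c 6c e7]
D4: mem[0x11..0x14] <- [47 e0 8c 6c]
D5: mem[0x09..0x0c] <- [47 e0 8c 6c]
query mem[0x0f]=0xc0, mem[0x11]=0x47, mem[0x0b]=0x8c, mem[0x0c]=0x6c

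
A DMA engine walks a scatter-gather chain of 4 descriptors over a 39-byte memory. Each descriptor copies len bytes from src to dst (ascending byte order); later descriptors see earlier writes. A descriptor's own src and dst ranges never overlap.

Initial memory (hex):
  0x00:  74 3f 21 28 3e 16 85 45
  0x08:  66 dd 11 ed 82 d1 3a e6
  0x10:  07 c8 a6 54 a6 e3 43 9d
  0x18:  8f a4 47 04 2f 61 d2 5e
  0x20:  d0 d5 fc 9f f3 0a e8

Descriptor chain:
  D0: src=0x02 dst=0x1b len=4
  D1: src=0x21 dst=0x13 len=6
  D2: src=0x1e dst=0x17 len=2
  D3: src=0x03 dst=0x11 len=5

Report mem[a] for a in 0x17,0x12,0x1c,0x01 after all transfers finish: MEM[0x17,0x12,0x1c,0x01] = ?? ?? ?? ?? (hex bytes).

MEM[0x17,0x12,0x1c,0x01] = 16 3e 28 3f

[0] 0x02->0x1b len=4 : 21 28 3e 16
[1] 0x21->0x13 len=6 : d5 fc 9f f3 0a e8
[2] 0x1e->0x17 len=2 : 16 5e
[3] 0x03->0x11 len=5 : 28 3e 16 85 45
query mem[0x17]=0x16, mem[0x12]=0x3e, mem[0x1c]=0x28, mem[0x01]=0x3f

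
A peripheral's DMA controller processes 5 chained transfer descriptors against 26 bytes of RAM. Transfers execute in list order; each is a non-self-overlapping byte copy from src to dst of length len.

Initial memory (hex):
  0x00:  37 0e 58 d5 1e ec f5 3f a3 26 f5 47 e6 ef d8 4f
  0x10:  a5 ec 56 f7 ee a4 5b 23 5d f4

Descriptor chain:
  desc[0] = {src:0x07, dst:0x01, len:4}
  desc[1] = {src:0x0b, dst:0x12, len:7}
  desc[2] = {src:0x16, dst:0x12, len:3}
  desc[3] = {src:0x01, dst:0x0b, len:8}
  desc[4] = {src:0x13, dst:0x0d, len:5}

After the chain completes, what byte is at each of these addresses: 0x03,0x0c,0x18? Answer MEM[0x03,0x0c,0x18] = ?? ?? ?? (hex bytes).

MEM[0x03,0x0c,0x18] = 26 a3 ec

#0 dst[0x01+4] := {0x3f,0xa3,0x26,0xf5}
#1 dst[0x12+7] := {0x47,0xe6,0xef,0xd8,0x4f,0xa5,0xec}
#2 dst[0x12+3] := {0x4f,0xa5,0xec}
#3 dst[0x0b+8] := {0x3f,0xa3,0x26,0xf5,0xec,0xf5,0x3f,0xa3}
#4 dst[0x0d+5] := {0xa5,0xec,0xd8,0x4f,0xa5}
query mem[0x03]=0x26, mem[0x0c]=0xa3, mem[0x18]=0xec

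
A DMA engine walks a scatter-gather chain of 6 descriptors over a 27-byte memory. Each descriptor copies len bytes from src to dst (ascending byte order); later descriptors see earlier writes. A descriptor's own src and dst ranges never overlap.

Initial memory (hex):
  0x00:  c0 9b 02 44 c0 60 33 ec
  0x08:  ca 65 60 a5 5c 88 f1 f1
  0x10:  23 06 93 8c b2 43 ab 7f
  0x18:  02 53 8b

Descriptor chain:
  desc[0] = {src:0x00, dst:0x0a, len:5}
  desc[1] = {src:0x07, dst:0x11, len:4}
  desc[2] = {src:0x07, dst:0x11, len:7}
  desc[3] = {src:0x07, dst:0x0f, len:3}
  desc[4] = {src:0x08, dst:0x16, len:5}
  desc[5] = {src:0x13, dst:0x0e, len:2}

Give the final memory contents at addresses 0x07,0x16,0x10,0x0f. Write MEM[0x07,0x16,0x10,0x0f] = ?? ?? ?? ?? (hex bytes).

[0] 0x00->0x0a len=5 : c0 9b 02 44 c0
[1] 0x07->0x11 len=4 : ec ca 65 c0
[2] 0x07->0x11 len=7 : ec ca 65 c0 9b 02 44
[3] 0x07->0x0f len=3 : ec ca 65
[4] 0x08->0x16 len=5 : ca 65 c0 9b 02
[5] 0x13->0x0e len=2 : 65 c0
query mem[0x07]=0xec, mem[0x16]=0xca, mem[0x10]=0xca, mem[0x0f]=0xc0

MEM[0x07,0x16,0x10,0x0f] = ec ca ca c0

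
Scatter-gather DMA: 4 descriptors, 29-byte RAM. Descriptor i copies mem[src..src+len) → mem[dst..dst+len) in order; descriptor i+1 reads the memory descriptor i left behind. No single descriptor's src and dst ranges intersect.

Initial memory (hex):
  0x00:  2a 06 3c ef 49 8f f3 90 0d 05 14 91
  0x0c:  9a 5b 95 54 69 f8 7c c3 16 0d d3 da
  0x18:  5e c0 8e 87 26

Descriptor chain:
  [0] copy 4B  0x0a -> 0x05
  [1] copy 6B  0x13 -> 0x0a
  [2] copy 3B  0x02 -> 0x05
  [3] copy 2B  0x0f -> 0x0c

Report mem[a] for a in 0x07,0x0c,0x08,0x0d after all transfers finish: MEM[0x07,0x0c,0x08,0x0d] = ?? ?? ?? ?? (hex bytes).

MEM[0x07,0x0c,0x08,0x0d] = 49 5e 5b 69

#0 dst[0x05+4] := {0x14,0x91,0x9a,0x5b}
#1 dst[0x0a+6] := {0xc3,0x16,0x0d,0xd3,0xda,0x5e}
#2 dst[0x05+3] := {0x3c,0xef,0x49}
#3 dst[0x0c+2] := {0x5e,0x69}
query mem[0x07]=0x49, mem[0x0c]=0x5e, mem[0x08]=0x5b, mem[0x0d]=0x69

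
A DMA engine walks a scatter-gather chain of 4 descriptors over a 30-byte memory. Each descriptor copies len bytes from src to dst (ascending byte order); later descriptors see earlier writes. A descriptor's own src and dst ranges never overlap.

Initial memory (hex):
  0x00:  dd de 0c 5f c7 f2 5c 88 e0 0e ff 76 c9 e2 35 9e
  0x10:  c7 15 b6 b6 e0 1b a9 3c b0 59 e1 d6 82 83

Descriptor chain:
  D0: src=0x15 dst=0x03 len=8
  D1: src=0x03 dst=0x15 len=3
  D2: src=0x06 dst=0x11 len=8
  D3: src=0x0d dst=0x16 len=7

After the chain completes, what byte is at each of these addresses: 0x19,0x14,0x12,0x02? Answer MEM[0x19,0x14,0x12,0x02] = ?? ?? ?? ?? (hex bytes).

MEM[0x19,0x14,0x12,0x02] = c7 d6 59 0c

#0 dst[0x03+8] := {0x1b,0xa9,0x3c,0xb0,0x59,0xe1,0xd6,0x82}
#1 dst[0x15+3] := {0x1b,0xa9,0x3c}
#2 dst[0x11+8] := {0xb0,0x59,0xe1,0xd6,0x82,0x76,0xc9,0xe2}
#3 dst[0x16+7] := {0xe2,0x35,0x9e,0xc7,0xb0,0x59,0xe1}
query mem[0x19]=0xc7, mem[0x14]=0xd6, mem[0x12]=0x59, mem[0x02]=0x0c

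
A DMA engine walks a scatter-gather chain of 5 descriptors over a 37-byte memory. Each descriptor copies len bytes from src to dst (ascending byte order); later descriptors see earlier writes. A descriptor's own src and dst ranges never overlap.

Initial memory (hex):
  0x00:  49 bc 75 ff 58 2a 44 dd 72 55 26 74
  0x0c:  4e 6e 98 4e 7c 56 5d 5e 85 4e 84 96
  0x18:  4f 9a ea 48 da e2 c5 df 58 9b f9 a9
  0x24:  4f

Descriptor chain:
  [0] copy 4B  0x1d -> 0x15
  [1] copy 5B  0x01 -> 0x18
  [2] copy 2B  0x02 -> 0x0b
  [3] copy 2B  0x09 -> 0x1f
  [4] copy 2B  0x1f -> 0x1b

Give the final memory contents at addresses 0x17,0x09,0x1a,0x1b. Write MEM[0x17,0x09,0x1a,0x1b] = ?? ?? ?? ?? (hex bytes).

D0: mem[0x15..0x18] <- [e2 c5 df 58]
D1: mem[0x18..0x1c] <- [bc 75 ff 58 2a]
D2: mem[0x0b..0x0c] <- [75 ff]
D3: mem[0x1f..0x20] <- [55 26]
D4: mem[0x1b..0x1c] <- [55 26]
query mem[0x17]=0xdf, mem[0x09]=0x55, mem[0x1a]=0xff, mem[0x1b]=0x55

MEM[0x17,0x09,0x1a,0x1b] = df 55 ff 55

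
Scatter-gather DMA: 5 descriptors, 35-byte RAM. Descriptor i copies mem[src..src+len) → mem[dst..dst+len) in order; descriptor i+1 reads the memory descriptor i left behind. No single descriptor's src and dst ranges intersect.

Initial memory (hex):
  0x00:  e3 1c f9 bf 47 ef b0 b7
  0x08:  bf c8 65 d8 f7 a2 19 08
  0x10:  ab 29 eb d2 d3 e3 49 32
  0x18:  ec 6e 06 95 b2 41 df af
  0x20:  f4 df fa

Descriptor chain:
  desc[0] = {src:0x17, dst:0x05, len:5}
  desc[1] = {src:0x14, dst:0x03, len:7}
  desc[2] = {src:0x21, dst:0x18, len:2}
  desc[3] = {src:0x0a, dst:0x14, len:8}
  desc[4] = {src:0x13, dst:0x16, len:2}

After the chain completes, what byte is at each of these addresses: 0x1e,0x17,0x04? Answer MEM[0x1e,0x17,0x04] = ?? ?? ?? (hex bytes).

  after D0: wrote 5B at 0x05 = 32ec6e0695
  after D1: wrote 7B at 0x03 = d3e34932ec6e06
  after D2: wrote 2B at 0x18 = dffa
  after D3: wrote 8B at 0x14 = 65d8f7a21908ab29
  after D4: wrote 2B at 0x16 = d265
query mem[0x1e]=0xdf, mem[0x17]=0x65, mem[0x04]=0xe3

MEM[0x1e,0x17,0x04] = df 65 e3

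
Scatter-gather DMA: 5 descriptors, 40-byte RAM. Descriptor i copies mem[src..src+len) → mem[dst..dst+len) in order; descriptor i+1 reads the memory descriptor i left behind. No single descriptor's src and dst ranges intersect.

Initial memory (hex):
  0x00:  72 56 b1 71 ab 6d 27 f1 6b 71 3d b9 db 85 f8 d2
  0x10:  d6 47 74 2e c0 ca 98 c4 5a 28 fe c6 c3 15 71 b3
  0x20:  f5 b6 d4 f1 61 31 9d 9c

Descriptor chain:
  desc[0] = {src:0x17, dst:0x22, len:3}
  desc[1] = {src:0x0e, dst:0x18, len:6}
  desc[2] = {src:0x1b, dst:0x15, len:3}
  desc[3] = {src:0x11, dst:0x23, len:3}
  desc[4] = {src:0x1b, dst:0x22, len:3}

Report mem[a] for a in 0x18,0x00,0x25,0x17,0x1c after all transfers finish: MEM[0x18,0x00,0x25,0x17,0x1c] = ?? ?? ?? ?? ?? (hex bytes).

MEM[0x18,0x00,0x25,0x17,0x1c] = f8 72 2e 2e 74

D0: mem[0x22..0x24] <- [c4 5a 28]
D1: mem[0x18..0x1d] <- [f8 d2 d6 47 74 2e]
D2: mem[0x15..0x17] <- [47 74 2e]
D3: mem[0x23..0x25] <- [47 74 2e]
D4: mem[0x22..0x24] <- [47 74 2e]
query mem[0x18]=0xf8, mem[0x00]=0x72, mem[0x25]=0x2e, mem[0x17]=0x2e, mem[0x1c]=0x74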